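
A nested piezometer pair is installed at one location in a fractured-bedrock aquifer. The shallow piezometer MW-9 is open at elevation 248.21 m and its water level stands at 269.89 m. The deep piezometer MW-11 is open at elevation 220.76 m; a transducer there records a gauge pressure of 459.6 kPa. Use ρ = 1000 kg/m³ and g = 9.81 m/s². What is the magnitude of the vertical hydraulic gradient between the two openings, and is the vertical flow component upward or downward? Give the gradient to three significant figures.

|i_v| ≈ 0.0831; vertical flow is downward

Total head at MW-9: h = 269.89 m (water level in the standpipe).
Pressure head at MW-11: ψ = P/(ρg) = 459.6×1000 / (1000 × 9.81) = 46.85 m.
Total head at MW-11: h = z + ψ = 220.76 + 46.85 = 267.61 m.
Δh = h(MW-9) − h(MW-11) = 269.89 − 267.61 = 2.28 m.
Vertical separation Δz = 248.21 − 220.76 = 27.45 m.
|i_v| = |Δh| / Δz = 2.28 / 27.45 = 0.0831.
Head is higher in the shallow piezometer, so vertical flow is downward (recharge condition).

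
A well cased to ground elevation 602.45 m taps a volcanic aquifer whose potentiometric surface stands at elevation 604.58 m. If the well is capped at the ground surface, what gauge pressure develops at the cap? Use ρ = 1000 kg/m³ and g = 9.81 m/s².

Head above the cap: Δh = 604.58 − 602.45 = 2.13 m.
P = ρgΔh = 1000 × 9.81 × 2.13 = 20895 Pa ≈ 20.9 kPa.

P ≈ 20.9 kPa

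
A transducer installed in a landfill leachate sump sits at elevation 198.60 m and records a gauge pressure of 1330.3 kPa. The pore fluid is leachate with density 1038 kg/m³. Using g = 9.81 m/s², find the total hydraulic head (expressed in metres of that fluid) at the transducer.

h ≈ 329.24 m

ψ = P/(ρg) = 1330.3×1000 / (1038 × 9.81) = 130.64 m.
h = z + ψ = 198.60 + 130.64 = 329.24 m.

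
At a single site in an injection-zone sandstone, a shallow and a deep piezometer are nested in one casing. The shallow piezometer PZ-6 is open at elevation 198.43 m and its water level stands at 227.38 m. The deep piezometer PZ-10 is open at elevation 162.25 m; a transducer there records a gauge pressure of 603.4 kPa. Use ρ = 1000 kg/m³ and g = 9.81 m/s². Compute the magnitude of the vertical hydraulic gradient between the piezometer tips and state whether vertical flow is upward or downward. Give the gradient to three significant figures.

|i_v| ≈ 0.100; vertical flow is downward

Total head at PZ-6: h = 227.38 m (water level in the standpipe).
Pressure head at PZ-10: ψ = P/(ρg) = 603.4×1000 / (1000 × 9.81) = 61.51 m.
Total head at PZ-10: h = z + ψ = 162.25 + 61.51 = 223.76 m.
Δh = h(PZ-6) − h(PZ-10) = 227.38 − 223.76 = 3.62 m.
Vertical separation Δz = 198.43 − 162.25 = 36.18 m.
|i_v| = |Δh| / Δz = 3.62 / 36.18 = 0.100.
Head is higher in the shallow piezometer, so vertical flow is downward (recharge condition).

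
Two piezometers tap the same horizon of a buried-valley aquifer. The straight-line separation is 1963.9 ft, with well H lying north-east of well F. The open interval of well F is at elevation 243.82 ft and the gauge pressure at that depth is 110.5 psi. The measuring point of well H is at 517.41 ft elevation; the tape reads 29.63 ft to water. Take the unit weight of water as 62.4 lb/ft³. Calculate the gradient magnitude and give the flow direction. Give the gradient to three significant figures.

Pressure head at well F: ψ = 144·P/γ = 144 × 110.5 / 62.4 = 255.00 ft.
Total head at well F: h = z + ψ = 243.82 + 255.00 = 498.82 ft.
Total head at well H: h = 517.41 − 29.63 = 487.78 ft.
Head difference: h(well F) − h(well H) = 498.82 − 487.78 = 11.04 ft.
Hydraulic gradient: i = |Δh| / L = 11.04 / 1963.9 = 0.00562.
Flow is from higher to lower head: from well F toward well H, i.e. toward the north-east.

i ≈ 0.00562; groundwater flows toward the north-east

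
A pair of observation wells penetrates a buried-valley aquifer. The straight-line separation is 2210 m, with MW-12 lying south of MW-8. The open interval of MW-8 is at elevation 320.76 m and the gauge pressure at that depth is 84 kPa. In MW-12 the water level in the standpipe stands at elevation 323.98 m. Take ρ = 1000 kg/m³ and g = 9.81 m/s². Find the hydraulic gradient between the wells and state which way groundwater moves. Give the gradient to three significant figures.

i ≈ 0.00242; groundwater flows toward the south

Pressure head at MW-8: ψ = P/(ρg) = 84×1000 / (1000 × 9.81) = 8.56 m.
Total head at MW-8: h = z + ψ = 320.76 + 8.56 = 329.32 m.
Total head at MW-12: h = 323.98 m (water level in the piezometer is the total head).
Head difference: h(MW-8) − h(MW-12) = 329.32 − 323.98 = 5.34 m.
Hydraulic gradient: i = |Δh| / L = 5.34 / 2210 = 0.00242.
Flow is from higher to lower head: from MW-8 toward MW-12, i.e. toward the south.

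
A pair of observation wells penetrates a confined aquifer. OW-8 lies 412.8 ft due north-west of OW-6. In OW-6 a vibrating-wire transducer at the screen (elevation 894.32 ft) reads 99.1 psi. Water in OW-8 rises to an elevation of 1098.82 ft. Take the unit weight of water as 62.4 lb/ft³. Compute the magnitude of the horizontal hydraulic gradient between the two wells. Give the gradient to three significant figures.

Pressure head at OW-6: ψ = 144·P/γ = 144 × 99.1 / 62.4 = 228.69 ft.
Total head at OW-6: h = z + ψ = 894.32 + 228.69 = 1123.01 ft.
Total head at OW-8: h = 1098.82 ft (water level in the piezometer is the total head).
Head difference: h(OW-6) − h(OW-8) = 1123.01 − 1098.82 = 24.19 ft.
Hydraulic gradient: i = |Δh| / L = 24.19 / 412.8 = 0.0586.

i ≈ 0.0586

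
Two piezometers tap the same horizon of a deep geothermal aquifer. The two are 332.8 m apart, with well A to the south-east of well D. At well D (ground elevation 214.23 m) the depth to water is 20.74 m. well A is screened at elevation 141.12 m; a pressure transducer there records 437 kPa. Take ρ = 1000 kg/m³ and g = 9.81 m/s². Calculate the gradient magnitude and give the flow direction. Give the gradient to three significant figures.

i ≈ 0.0235; groundwater flows toward the south-east

Total head at well D: h = 214.23 − 20.74 = 193.49 m.
Pressure head at well A: ψ = P/(ρg) = 437×1000 / (1000 × 9.81) = 44.55 m.
Total head at well A: h = z + ψ = 141.12 + 44.55 = 185.67 m.
Head difference: h(well D) − h(well A) = 193.49 − 185.67 = 7.82 m.
Hydraulic gradient: i = |Δh| / L = 7.82 / 332.8 = 0.0235.
Flow is from higher to lower head: from well D toward well A, i.e. toward the south-east.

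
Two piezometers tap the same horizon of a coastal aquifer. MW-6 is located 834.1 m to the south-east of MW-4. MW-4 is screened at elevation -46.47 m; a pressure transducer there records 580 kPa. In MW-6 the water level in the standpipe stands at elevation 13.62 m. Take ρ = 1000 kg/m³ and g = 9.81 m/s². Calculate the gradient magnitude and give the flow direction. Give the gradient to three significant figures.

Pressure head at MW-4: ψ = P/(ρg) = 580×1000 / (1000 × 9.81) = 59.12 m.
Total head at MW-4: h = z + ψ = -46.47 + 59.12 = 12.65 m.
Total head at MW-6: h = 13.62 m (water level in the piezometer is the total head).
Head difference: h(MW-4) − h(MW-6) = 12.65 − 13.62 = -0.97 m.
Hydraulic gradient: i = |Δh| / L = 0.97 / 834.1 = 0.00116.
Flow is from higher to lower head: from MW-6 toward MW-4, i.e. toward the north-west.

i ≈ 0.00116; groundwater flows toward the north-west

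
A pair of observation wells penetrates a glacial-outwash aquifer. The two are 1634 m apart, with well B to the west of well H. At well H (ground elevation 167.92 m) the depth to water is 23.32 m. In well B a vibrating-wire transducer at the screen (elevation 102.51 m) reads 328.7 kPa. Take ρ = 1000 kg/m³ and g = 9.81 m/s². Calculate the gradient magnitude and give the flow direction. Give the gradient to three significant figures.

Total head at well H: h = 167.92 − 23.32 = 144.60 m.
Pressure head at well B: ψ = P/(ρg) = 328.7×1000 / (1000 × 9.81) = 33.51 m.
Total head at well B: h = z + ψ = 102.51 + 33.51 = 136.02 m.
Head difference: h(well H) − h(well B) = 144.60 − 136.02 = 8.58 m.
Hydraulic gradient: i = |Δh| / L = 8.58 / 1634 = 0.00525.
Flow is from higher to lower head: from well H toward well B, i.e. toward the west.

i ≈ 0.00525; groundwater flows toward the west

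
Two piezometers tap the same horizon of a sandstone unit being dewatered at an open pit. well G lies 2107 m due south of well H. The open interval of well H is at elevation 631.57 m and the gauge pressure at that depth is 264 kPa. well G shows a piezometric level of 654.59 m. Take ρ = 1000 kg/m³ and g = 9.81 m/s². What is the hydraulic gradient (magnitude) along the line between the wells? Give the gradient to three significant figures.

Pressure head at well H: ψ = P/(ρg) = 264×1000 / (1000 × 9.81) = 26.91 m.
Total head at well H: h = z + ψ = 631.57 + 26.91 = 658.48 m.
Total head at well G: h = 654.59 m (water level in the piezometer is the total head).
Head difference: h(well H) − h(well G) = 658.48 − 654.59 = 3.89 m.
Hydraulic gradient: i = |Δh| / L = 3.89 / 2107 = 0.00185.

i ≈ 0.00185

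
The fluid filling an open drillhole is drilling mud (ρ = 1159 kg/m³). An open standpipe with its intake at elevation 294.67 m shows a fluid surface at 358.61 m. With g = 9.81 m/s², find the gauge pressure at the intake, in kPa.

Pressure head ψ = h − z = 358.61 − 294.67 = 63.94 m.
P = ρgψ = 1159 × 9.81 × 63.94 = 726984 Pa ≈ 727 kPa.

P ≈ 727 kPa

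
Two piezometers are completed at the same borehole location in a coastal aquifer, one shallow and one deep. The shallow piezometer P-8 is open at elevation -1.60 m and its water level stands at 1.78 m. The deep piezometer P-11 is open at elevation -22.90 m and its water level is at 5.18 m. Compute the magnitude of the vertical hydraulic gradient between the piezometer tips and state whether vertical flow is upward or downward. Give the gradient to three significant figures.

|i_v| ≈ 0.160; vertical flow is upward

Total head at P-8: h = 1.78 m (water level in the standpipe).
Total head at P-11: h = 5.18 m.
Δh = h(P-8) − h(P-11) = 1.78 − 5.18 = -3.40 m.
Vertical separation Δz = -1.60 − (-22.90) = 21.30 m.
|i_v| = |Δh| / Δz = 3.40 / 21.30 = 0.160.
Head is higher in the deep piezometer, so vertical flow is upward (discharge condition).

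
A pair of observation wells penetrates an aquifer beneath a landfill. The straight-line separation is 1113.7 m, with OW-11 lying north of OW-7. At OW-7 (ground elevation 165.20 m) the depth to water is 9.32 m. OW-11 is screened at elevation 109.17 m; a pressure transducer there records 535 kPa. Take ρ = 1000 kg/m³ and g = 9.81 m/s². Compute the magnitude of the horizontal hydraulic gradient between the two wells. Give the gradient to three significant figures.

Total head at OW-7: h = 165.20 − 9.32 = 155.88 m.
Pressure head at OW-11: ψ = P/(ρg) = 535×1000 / (1000 × 9.81) = 54.54 m.
Total head at OW-11: h = z + ψ = 109.17 + 54.54 = 163.71 m.
Head difference: h(OW-7) − h(OW-11) = 155.88 − 163.71 = -7.83 m.
Hydraulic gradient: i = |Δh| / L = 7.83 / 1113.7 = 0.00703.

i ≈ 0.00703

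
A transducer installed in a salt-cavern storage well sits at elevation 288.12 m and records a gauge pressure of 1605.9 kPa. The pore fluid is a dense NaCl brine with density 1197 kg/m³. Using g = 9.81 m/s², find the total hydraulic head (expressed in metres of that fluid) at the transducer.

h ≈ 424.88 m

ψ = P/(ρg) = 1605.9×1000 / (1197 × 9.81) = 136.76 m.
h = z + ψ = 288.12 + 136.76 = 424.88 m.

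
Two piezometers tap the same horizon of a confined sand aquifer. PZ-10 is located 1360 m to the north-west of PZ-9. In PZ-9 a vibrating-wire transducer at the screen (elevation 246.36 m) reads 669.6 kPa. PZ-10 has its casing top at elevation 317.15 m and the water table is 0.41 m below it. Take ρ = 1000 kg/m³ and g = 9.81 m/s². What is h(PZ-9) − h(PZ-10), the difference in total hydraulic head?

Pressure head at PZ-9: ψ = P/(ρg) = 669.6×1000 / (1000 × 9.81) = 68.26 m.
Total head at PZ-9: h = z + ψ = 246.36 + 68.26 = 314.62 m.
Total head at PZ-10: h = 317.15 − 0.41 = 316.74 m.
Head difference: h(PZ-9) − h(PZ-10) = 314.62 − 316.74 = -2.12 m.

Δh ≈ -2.12 m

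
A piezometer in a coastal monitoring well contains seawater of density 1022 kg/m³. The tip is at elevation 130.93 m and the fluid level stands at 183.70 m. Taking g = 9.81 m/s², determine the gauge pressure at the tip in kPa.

P ≈ 529 kPa

Pressure head ψ = h − z = 183.70 − 130.93 = 52.77 m.
P = ρgψ = 1022 × 9.81 × 52.77 = 529063 Pa ≈ 529 kPa.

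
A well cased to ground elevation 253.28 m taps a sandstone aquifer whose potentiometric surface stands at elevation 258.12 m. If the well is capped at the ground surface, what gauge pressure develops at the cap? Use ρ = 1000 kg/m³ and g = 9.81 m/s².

Head above the cap: Δh = 258.12 − 253.28 = 4.84 m.
P = ρgΔh = 1000 × 9.81 × 4.84 = 47480 Pa ≈ 47.5 kPa.

P ≈ 47.5 kPa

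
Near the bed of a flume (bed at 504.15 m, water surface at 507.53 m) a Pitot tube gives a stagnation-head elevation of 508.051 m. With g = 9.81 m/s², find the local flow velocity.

Near the bed, under hydrostatic conditions, the piezometric head (z + ψ) equals the free-surface elevation, 507.53 m.
Velocity head = total − piezometric = 508.051 − 507.53 = 0.521 m.
v = √(2g·h_v) = √(2 × 9.81 × 0.521) = 3.20 m/s.

v ≈ 3.20 m/s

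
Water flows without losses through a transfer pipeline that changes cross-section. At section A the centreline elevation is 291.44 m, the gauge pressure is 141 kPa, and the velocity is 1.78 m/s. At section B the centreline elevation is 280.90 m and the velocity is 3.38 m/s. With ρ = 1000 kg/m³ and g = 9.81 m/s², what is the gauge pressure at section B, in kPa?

Pressure head at A: ψ₁ = P₁/(ρg) = 141×1000 / (1000 × 9.81) = 14.37 m.
Velocity heads: v₁²/2g = 1.78²/19.62 = 0.161 m; v₂²/2g = 3.38²/19.62 = 0.582 m.
Total head H = z₁ + ψ₁ + v₁²/2g = 291.44 + 14.37 + 0.161 = 305.97 m.
ψ₂ = H − z₂ − v₂²/2g = 305.97 − 280.90 − 0.582 = 24.49 m.
P₂ = ρgψ₂ = 1000 × 9.81 × 24.49 ≈ 240 kPa.

P₂ ≈ 240 kPa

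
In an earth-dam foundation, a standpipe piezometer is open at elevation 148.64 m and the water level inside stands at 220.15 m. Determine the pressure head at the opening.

Total head h = 220.15 m (the water-surface elevation in the piezometer).
Pressure head ψ = h − z = 220.15 − 148.64 = 71.51 m.

ψ ≈ 71.51 m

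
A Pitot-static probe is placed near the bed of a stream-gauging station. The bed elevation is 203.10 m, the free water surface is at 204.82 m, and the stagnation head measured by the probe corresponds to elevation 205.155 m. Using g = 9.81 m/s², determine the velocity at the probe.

v ≈ 2.56 m/s

Near the bed, under hydrostatic conditions, the piezometric head (z + ψ) equals the free-surface elevation, 204.82 m.
Velocity head = total − piezometric = 205.155 − 204.82 = 0.335 m.
v = √(2g·h_v) = √(2 × 9.81 × 0.335) = 2.56 m/s.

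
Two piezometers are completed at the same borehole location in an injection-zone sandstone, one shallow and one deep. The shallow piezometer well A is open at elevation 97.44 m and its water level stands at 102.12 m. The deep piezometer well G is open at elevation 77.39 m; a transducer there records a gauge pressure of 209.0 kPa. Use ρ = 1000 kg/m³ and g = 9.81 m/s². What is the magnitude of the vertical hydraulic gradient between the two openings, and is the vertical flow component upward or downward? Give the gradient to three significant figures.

|i_v| ≈ 0.171; vertical flow is downward

Total head at well A: h = 102.12 m (water level in the standpipe).
Pressure head at well G: ψ = P/(ρg) = 209.0×1000 / (1000 × 9.81) = 21.30 m.
Total head at well G: h = z + ψ = 77.39 + 21.30 = 98.69 m.
Δh = h(well A) − h(well G) = 102.12 − 98.69 = 3.43 m.
Vertical separation Δz = 97.44 − 77.39 = 20.05 m.
|i_v| = |Δh| / Δz = 3.43 / 20.05 = 0.171.
Head is higher in the shallow piezometer, so vertical flow is downward (recharge condition).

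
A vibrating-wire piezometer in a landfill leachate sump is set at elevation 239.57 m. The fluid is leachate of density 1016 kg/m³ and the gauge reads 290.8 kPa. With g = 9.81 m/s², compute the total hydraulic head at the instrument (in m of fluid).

h ≈ 268.75 m

ψ = P/(ρg) = 290.8×1000 / (1016 × 9.81) = 29.18 m.
h = z + ψ = 239.57 + 29.18 = 268.75 m.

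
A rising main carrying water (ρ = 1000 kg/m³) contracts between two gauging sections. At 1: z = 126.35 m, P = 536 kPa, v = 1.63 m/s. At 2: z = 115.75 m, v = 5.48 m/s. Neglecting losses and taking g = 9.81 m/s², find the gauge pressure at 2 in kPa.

Pressure head at 1: ψ₁ = P₁/(ρg) = 536×1000 / (1000 × 9.81) = 54.64 m.
Velocity heads: v₁²/2g = 1.63²/19.62 = 0.135 m; v₂²/2g = 5.48²/19.62 = 1.531 m.
Total head H = z₁ + ψ₁ + v₁²/2g = 126.35 + 54.64 + 0.135 = 181.12 m.
ψ₂ = H − z₂ − v₂²/2g = 181.12 − 115.75 − 1.531 = 63.84 m.
P₂ = ρgψ₂ = 1000 × 9.81 × 63.84 ≈ 626 kPa.

P₂ ≈ 626 kPa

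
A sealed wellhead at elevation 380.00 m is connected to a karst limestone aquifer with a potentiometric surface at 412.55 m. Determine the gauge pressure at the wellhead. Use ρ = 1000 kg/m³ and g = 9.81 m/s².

P ≈ 319 kPa

Head above the cap: Δh = 412.55 − 380.00 = 32.55 m.
P = ρgΔh = 1000 × 9.81 × 32.55 = 319316 Pa ≈ 319 kPa.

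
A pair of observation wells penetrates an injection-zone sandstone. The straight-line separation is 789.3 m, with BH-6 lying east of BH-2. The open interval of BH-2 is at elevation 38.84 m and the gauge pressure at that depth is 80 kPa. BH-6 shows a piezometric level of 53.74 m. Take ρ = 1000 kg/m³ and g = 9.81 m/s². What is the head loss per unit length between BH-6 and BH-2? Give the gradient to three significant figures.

i ≈ 0.00855 m/m

Pressure head at BH-2: ψ = P/(ρg) = 80×1000 / (1000 × 9.81) = 8.15 m.
Total head at BH-2: h = z + ψ = 38.84 + 8.15 = 46.99 m.
Total head at BH-6: h = 53.74 m (water level in the piezometer is the total head).
Head difference: h(BH-2) − h(BH-6) = 46.99 − 53.74 = -6.75 m.
Hydraulic gradient: i = |Δh| / L = 6.75 / 789.3 = 0.00855.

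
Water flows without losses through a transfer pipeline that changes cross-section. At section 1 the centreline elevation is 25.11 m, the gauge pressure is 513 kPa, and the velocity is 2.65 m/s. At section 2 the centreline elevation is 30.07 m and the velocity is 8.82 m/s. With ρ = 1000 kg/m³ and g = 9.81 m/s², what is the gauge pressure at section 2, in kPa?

P₂ ≈ 429 kPa

Pressure head at 1: ψ₁ = P₁/(ρg) = 513×1000 / (1000 × 9.81) = 52.29 m.
Velocity heads: v₁²/2g = 2.65²/19.62 = 0.358 m; v₂²/2g = 8.82²/19.62 = 3.965 m.
Total head H = z₁ + ψ₁ + v₁²/2g = 25.11 + 52.29 + 0.358 = 77.76 m.
ψ₂ = H − z₂ − v₂²/2g = 77.76 − 30.07 − 3.965 = 43.73 m.
P₂ = ρgψ₂ = 1000 × 9.81 × 43.73 ≈ 429 kPa.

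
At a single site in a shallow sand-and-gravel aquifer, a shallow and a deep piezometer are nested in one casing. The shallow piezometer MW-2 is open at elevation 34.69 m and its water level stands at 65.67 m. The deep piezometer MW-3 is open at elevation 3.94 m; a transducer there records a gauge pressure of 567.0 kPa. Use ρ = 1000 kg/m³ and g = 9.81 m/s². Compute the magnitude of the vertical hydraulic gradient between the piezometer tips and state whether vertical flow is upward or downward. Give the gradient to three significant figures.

Total head at MW-2: h = 65.67 m (water level in the standpipe).
Pressure head at MW-3: ψ = P/(ρg) = 567.0×1000 / (1000 × 9.81) = 57.80 m.
Total head at MW-3: h = z + ψ = 3.94 + 57.80 = 61.74 m.
Δh = h(MW-2) − h(MW-3) = 65.67 − 61.74 = 3.93 m.
Vertical separation Δz = 34.69 − 3.94 = 30.75 m.
|i_v| = |Δh| / Δz = 3.93 / 30.75 = 0.128.
Head is higher in the shallow piezometer, so vertical flow is downward (recharge condition).

|i_v| ≈ 0.128; vertical flow is downward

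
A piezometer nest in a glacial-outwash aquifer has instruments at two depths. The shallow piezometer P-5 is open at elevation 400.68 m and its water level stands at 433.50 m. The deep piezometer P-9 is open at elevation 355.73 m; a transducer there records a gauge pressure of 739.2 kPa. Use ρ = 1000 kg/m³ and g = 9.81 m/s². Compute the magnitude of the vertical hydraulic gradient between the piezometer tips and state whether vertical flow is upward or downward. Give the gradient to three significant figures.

|i_v| ≈ 0.0538; vertical flow is downward

Total head at P-5: h = 433.50 m (water level in the standpipe).
Pressure head at P-9: ψ = P/(ρg) = 739.2×1000 / (1000 × 9.81) = 75.35 m.
Total head at P-9: h = z + ψ = 355.73 + 75.35 = 431.08 m.
Δh = h(P-5) − h(P-9) = 433.50 − 431.08 = 2.42 m.
Vertical separation Δz = 400.68 − 355.73 = 44.95 m.
|i_v| = |Δh| / Δz = 2.42 / 44.95 = 0.0538.
Head is higher in the shallow piezometer, so vertical flow is downward (recharge condition).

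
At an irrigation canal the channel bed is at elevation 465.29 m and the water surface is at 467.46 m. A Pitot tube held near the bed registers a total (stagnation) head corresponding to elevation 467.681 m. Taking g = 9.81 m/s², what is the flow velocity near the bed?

Near the bed, under hydrostatic conditions, the piezometric head (z + ψ) equals the free-surface elevation, 467.46 m.
Velocity head = total − piezometric = 467.681 − 467.46 = 0.221 m.
v = √(2g·h_v) = √(2 × 9.81 × 0.221) = 2.08 m/s.

v ≈ 2.08 m/s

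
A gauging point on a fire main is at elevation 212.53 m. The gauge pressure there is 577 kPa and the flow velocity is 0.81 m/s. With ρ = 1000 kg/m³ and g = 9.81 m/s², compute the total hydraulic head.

Pressure head ψ = P/(ρg) = 577×1000 / (1000 × 9.81) = 58.82 m.
Velocity head = v²/(2g) = 0.81² / (2 × 9.81) = 0.033 m.
h = z + ψ + v²/(2g) = 212.53 + 58.82 + 0.033 = 271.38 m.

h ≈ 271.38 m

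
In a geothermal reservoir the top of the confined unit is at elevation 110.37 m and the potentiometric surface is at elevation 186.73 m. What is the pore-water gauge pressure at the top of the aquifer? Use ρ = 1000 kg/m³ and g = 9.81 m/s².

P ≈ 749 kPa

Pressure head at the aquifer top: ψ = h − z = 186.73 − 110.37 = 76.36 m.
P = ρgψ = 1000 × 9.81 × 76.36 = 749092 Pa ≈ 749 kPa.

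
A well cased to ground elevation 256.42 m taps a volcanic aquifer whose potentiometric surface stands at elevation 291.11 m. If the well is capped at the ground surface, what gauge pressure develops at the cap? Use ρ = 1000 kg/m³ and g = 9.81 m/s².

P ≈ 340 kPa

Head above the cap: Δh = 291.11 − 256.42 = 34.69 m.
P = ρgΔh = 1000 × 9.81 × 34.69 = 340309 Pa ≈ 340 kPa.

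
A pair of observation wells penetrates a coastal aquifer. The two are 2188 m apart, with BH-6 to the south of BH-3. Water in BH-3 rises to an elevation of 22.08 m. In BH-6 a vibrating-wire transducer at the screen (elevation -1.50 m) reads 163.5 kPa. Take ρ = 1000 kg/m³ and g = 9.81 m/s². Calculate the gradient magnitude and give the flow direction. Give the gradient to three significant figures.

i ≈ 0.00316; groundwater flows toward the south

Total head at BH-3: h = 22.08 m (water level in the piezometer is the total head).
Pressure head at BH-6: ψ = P/(ρg) = 163.5×1000 / (1000 × 9.81) = 16.67 m.
Total head at BH-6: h = z + ψ = -1.50 + 16.67 = 15.17 m.
Head difference: h(BH-3) − h(BH-6) = 22.08 − 15.17 = 6.91 m.
Hydraulic gradient: i = |Δh| / L = 6.91 / 2188 = 0.00316.
Flow is from higher to lower head: from BH-3 toward BH-6, i.e. toward the south.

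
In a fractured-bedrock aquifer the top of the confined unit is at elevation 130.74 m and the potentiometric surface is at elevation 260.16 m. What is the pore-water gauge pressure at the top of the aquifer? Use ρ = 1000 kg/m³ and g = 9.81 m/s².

Pressure head at the aquifer top: ψ = h − z = 260.16 − 130.74 = 129.42 m.
P = ρgψ = 1000 × 9.81 × 129.42 = 1269610 Pa ≈ 1270 kPa.

P ≈ 1270 kPa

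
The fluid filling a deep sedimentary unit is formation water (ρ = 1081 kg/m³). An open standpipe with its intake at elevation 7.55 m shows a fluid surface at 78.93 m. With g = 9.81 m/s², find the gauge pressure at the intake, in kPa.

Pressure head ψ = h − z = 78.93 − 7.55 = 71.38 m.
P = ρgψ = 1081 × 9.81 × 71.38 = 756957 Pa ≈ 757 kPa.

P ≈ 757 kPa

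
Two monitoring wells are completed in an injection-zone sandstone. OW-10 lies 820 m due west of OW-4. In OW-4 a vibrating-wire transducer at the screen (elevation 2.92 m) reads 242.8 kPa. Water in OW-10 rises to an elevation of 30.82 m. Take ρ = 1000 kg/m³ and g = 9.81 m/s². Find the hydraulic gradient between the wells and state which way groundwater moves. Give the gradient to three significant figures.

Pressure head at OW-4: ψ = P/(ρg) = 242.8×1000 / (1000 × 9.81) = 24.75 m.
Total head at OW-4: h = z + ψ = 2.92 + 24.75 = 27.67 m.
Total head at OW-10: h = 30.82 m (water level in the piezometer is the total head).
Head difference: h(OW-4) − h(OW-10) = 27.67 − 30.82 = -3.15 m.
Hydraulic gradient: i = |Δh| / L = 3.15 / 820 = 0.00384.
Flow is from higher to lower head: from OW-10 toward OW-4, i.e. toward the east.

i ≈ 0.00384; groundwater flows toward the east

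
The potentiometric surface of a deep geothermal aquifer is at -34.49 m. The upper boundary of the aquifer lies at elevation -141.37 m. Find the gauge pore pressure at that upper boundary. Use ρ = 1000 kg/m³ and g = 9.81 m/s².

Pressure head at the aquifer top: ψ = h − z = -34.49 − (-141.37) = 106.88 m.
P = ρgψ = 1000 × 9.81 × 106.88 = 1048493 Pa ≈ 1050 kPa.

P ≈ 1050 kPa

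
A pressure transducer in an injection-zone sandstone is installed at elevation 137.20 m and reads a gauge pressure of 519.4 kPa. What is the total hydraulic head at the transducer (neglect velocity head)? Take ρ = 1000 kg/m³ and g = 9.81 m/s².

h ≈ 190.15 m

ψ = P/(ρg) = 519.4×1000 / (1000 × 9.81) = 52.95 m.
h = z + ψ = 137.20 + 52.95 = 190.15 m.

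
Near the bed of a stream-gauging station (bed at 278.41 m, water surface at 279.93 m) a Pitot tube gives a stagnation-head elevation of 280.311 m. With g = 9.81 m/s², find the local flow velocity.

v ≈ 2.73 m/s

Near the bed, under hydrostatic conditions, the piezometric head (z + ψ) equals the free-surface elevation, 279.93 m.
Velocity head = total − piezometric = 280.311 − 279.93 = 0.381 m.
v = √(2g·h_v) = √(2 × 9.81 × 0.381) = 2.73 m/s.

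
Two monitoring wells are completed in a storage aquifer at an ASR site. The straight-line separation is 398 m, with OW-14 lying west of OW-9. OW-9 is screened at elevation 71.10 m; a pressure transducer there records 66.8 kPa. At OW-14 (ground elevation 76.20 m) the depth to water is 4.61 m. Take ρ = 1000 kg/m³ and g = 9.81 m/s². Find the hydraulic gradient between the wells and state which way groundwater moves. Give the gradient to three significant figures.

Pressure head at OW-9: ψ = P/(ρg) = 66.8×1000 / (1000 × 9.81) = 6.81 m.
Total head at OW-9: h = z + ψ = 71.10 + 6.81 = 77.91 m.
Total head at OW-14: h = 76.20 − 4.61 = 71.59 m.
Head difference: h(OW-9) − h(OW-14) = 77.91 − 71.59 = 6.32 m.
Hydraulic gradient: i = |Δh| / L = 6.32 / 398 = 0.0159.
Flow is from higher to lower head: from OW-9 toward OW-14, i.e. toward the west.

i ≈ 0.0159; groundwater flows toward the west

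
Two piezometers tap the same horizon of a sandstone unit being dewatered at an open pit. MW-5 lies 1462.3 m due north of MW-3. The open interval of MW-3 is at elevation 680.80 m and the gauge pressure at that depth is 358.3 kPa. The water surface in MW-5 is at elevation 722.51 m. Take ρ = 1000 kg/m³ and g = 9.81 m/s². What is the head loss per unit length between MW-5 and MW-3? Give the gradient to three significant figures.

i ≈ 0.00355 m/m

Pressure head at MW-3: ψ = P/(ρg) = 358.3×1000 / (1000 × 9.81) = 36.52 m.
Total head at MW-3: h = z + ψ = 680.80 + 36.52 = 717.32 m.
Total head at MW-5: h = 722.51 m (water level in the piezometer is the total head).
Head difference: h(MW-3) − h(MW-5) = 717.32 − 722.51 = -5.19 m.
Hydraulic gradient: i = |Δh| / L = 5.19 / 1462.3 = 0.00355.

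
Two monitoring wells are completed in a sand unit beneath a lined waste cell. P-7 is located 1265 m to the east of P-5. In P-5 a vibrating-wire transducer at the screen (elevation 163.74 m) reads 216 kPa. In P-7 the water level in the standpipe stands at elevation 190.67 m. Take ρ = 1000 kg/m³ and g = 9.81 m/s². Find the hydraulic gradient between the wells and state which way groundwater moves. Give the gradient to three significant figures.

Pressure head at P-5: ψ = P/(ρg) = 216×1000 / (1000 × 9.81) = 22.02 m.
Total head at P-5: h = z + ψ = 163.74 + 22.02 = 185.76 m.
Total head at P-7: h = 190.67 m (water level in the piezometer is the total head).
Head difference: h(P-5) − h(P-7) = 185.76 − 190.67 = -4.91 m.
Hydraulic gradient: i = |Δh| / L = 4.91 / 1265 = 0.00388.
Flow is from higher to lower head: from P-7 toward P-5, i.e. toward the west.

i ≈ 0.00388; groundwater flows toward the west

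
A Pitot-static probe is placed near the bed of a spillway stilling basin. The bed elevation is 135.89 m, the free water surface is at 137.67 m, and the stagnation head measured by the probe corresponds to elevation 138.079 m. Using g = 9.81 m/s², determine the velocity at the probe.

Near the bed, under hydrostatic conditions, the piezometric head (z + ψ) equals the free-surface elevation, 137.67 m.
Velocity head = total − piezometric = 138.079 − 137.67 = 0.409 m.
v = √(2g·h_v) = √(2 × 9.81 × 0.409) = 2.83 m/s.

v ≈ 2.83 m/s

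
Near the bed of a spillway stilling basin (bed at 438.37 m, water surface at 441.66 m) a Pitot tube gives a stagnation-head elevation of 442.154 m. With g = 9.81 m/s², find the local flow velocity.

v ≈ 3.11 m/s

Near the bed, under hydrostatic conditions, the piezometric head (z + ψ) equals the free-surface elevation, 441.66 m.
Velocity head = total − piezometric = 442.154 − 441.66 = 0.494 m.
v = √(2g·h_v) = √(2 × 9.81 × 0.494) = 3.11 m/s.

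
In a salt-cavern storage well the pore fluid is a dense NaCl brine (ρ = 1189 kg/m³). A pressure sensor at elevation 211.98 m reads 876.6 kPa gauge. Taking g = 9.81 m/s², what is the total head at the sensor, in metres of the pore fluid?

ψ = P/(ρg) = 876.6×1000 / (1189 × 9.81) = 75.15 m.
h = z + ψ = 211.98 + 75.15 = 287.13 m.

h ≈ 287.13 m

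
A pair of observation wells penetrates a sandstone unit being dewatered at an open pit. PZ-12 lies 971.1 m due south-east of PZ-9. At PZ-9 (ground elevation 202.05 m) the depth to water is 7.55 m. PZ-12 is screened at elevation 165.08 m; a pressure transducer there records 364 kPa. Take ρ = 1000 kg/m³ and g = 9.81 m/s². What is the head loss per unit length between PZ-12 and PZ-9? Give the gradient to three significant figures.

i ≈ 0.00791 m/m

Total head at PZ-9: h = 202.05 − 7.55 = 194.50 m.
Pressure head at PZ-12: ψ = P/(ρg) = 364×1000 / (1000 × 9.81) = 37.10 m.
Total head at PZ-12: h = z + ψ = 165.08 + 37.10 = 202.18 m.
Head difference: h(PZ-9) − h(PZ-12) = 194.50 − 202.18 = -7.68 m.
Hydraulic gradient: i = |Δh| / L = 7.68 / 971.1 = 0.00791.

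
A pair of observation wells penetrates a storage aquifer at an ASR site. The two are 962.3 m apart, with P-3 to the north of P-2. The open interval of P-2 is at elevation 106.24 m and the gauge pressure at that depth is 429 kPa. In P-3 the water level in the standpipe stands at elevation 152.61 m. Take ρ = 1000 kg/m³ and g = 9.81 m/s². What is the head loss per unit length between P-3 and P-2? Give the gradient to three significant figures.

i ≈ 0.00274 m/m

Pressure head at P-2: ψ = P/(ρg) = 429×1000 / (1000 × 9.81) = 43.73 m.
Total head at P-2: h = z + ψ = 106.24 + 43.73 = 149.97 m.
Total head at P-3: h = 152.61 m (water level in the piezometer is the total head).
Head difference: h(P-2) − h(P-3) = 149.97 − 152.61 = -2.64 m.
Hydraulic gradient: i = |Δh| / L = 2.64 / 962.3 = 0.00274.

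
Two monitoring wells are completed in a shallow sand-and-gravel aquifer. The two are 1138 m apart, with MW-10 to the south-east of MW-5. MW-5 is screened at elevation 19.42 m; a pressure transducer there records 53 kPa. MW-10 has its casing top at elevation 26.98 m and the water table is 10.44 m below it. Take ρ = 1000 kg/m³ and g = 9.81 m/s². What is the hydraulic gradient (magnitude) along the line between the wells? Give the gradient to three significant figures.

i ≈ 0.00728

Pressure head at MW-5: ψ = P/(ρg) = 53×1000 / (1000 × 9.81) = 5.40 m.
Total head at MW-5: h = z + ψ = 19.42 + 5.40 = 24.82 m.
Total head at MW-10: h = 26.98 − 10.44 = 16.54 m.
Head difference: h(MW-5) − h(MW-10) = 24.82 − 16.54 = 8.28 m.
Hydraulic gradient: i = |Δh| / L = 8.28 / 1138 = 0.00728.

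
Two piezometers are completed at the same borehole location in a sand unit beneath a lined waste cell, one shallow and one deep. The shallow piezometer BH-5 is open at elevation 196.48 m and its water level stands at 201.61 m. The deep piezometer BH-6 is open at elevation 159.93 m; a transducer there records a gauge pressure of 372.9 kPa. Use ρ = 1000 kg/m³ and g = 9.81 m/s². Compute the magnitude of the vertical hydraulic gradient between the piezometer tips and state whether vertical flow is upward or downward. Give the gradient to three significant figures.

|i_v| ≈ 0.100; vertical flow is downward

Total head at BH-5: h = 201.61 m (water level in the standpipe).
Pressure head at BH-6: ψ = P/(ρg) = 372.9×1000 / (1000 × 9.81) = 38.01 m.
Total head at BH-6: h = z + ψ = 159.93 + 38.01 = 197.94 m.
Δh = h(BH-5) − h(BH-6) = 201.61 − 197.94 = 3.67 m.
Vertical separation Δz = 196.48 − 159.93 = 36.55 m.
|i_v| = |Δh| / Δz = 3.67 / 36.55 = 0.100.
Head is higher in the shallow piezometer, so vertical flow is downward (recharge condition).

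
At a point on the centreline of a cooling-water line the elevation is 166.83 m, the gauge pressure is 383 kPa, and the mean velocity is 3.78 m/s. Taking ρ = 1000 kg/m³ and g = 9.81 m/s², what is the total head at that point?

h ≈ 206.60 m

Pressure head ψ = P/(ρg) = 383×1000 / (1000 × 9.81) = 39.04 m.
Velocity head = v²/(2g) = 3.78² / (2 × 9.81) = 0.728 m.
h = z + ψ + v²/(2g) = 166.83 + 39.04 + 0.728 = 206.60 m.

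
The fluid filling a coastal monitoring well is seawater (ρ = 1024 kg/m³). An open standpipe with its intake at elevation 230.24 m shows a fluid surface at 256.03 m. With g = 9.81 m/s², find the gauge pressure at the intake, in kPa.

P ≈ 259 kPa

Pressure head ψ = h − z = 256.03 − 230.24 = 25.79 m.
P = ρgψ = 1024 × 9.81 × 25.79 = 259072 Pa ≈ 259 kPa.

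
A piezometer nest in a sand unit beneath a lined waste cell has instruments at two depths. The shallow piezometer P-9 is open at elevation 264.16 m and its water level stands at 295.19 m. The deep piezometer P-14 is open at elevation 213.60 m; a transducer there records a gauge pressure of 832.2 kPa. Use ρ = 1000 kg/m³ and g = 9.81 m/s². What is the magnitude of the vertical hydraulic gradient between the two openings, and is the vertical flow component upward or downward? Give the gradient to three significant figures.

|i_v| ≈ 0.0641; vertical flow is upward

Total head at P-9: h = 295.19 m (water level in the standpipe).
Pressure head at P-14: ψ = P/(ρg) = 832.2×1000 / (1000 × 9.81) = 84.83 m.
Total head at P-14: h = z + ψ = 213.60 + 84.83 = 298.43 m.
Δh = h(P-9) − h(P-14) = 295.19 − 298.43 = -3.24 m.
Vertical separation Δz = 264.16 − 213.60 = 50.56 m.
|i_v| = |Δh| / Δz = 3.24 / 50.56 = 0.0641.
Head is higher in the deep piezometer, so vertical flow is upward (discharge condition).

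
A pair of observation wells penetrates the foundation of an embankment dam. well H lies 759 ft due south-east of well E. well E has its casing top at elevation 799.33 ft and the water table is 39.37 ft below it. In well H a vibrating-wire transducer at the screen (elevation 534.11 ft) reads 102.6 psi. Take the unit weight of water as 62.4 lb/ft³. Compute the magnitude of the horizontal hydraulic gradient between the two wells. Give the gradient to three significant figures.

Total head at well E: h = 799.33 − 39.37 = 759.96 ft.
Pressure head at well H: ψ = 144·P/γ = 144 × 102.6 / 62.4 = 236.77 ft.
Total head at well H: h = z + ψ = 534.11 + 236.77 = 770.88 ft.
Head difference: h(well E) − h(well H) = 759.96 − 770.88 = -10.92 ft.
Hydraulic gradient: i = |Δh| / L = 10.92 / 759 = 0.0144.

i ≈ 0.0144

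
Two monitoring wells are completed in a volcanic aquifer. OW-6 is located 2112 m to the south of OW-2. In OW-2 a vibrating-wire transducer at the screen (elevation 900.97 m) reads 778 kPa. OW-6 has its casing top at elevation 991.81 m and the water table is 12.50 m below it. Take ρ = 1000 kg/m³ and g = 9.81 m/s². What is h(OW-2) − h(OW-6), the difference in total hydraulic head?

Pressure head at OW-2: ψ = P/(ρg) = 778×1000 / (1000 × 9.81) = 79.31 m.
Total head at OW-2: h = z + ψ = 900.97 + 79.31 = 980.28 m.
Total head at OW-6: h = 991.81 − 12.50 = 979.31 m.
Head difference: h(OW-2) − h(OW-6) = 980.28 − 979.31 = 0.97 m.

Δh ≈ 0.97 m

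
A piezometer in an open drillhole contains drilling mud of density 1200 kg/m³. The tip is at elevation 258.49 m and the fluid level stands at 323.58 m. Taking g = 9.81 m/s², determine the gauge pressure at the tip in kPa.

Pressure head ψ = h − z = 323.58 − 258.49 = 65.09 m.
P = ρgψ = 1200 × 9.81 × 65.09 = 766239 Pa ≈ 766 kPa.

P ≈ 766 kPa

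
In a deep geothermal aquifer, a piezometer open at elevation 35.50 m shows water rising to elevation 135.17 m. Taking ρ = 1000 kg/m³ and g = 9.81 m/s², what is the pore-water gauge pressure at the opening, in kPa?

P ≈ 978 kPa

Pressure head ψ = h − z = 135.17 − 35.50 = 99.67 m.
P = ρgψ = 1000 × 9.81 × 99.67 = 977763 Pa ≈ 978 kPa.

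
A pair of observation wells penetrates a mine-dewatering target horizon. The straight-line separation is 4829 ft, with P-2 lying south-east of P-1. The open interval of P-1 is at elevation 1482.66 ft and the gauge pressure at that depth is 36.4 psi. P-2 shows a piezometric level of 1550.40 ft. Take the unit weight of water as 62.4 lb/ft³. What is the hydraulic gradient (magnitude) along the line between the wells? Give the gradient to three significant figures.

Pressure head at P-1: ψ = 144·P/γ = 144 × 36.4 / 62.4 = 84.00 ft.
Total head at P-1: h = z + ψ = 1482.66 + 84.00 = 1566.66 ft.
Total head at P-2: h = 1550.40 ft (water level in the piezometer is the total head).
Head difference: h(P-1) − h(P-2) = 1566.66 − 1550.40 = 16.26 ft.
Hydraulic gradient: i = |Δh| / L = 16.26 / 4829 = 0.00337.

i ≈ 0.00337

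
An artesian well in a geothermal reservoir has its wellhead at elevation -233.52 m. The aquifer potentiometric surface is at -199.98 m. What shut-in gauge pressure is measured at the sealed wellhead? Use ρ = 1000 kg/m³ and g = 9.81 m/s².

Head above the cap: Δh = -199.98 − (-233.52) = 33.54 m.
P = ρgΔh = 1000 × 9.81 × 33.54 = 329027 Pa ≈ 329 kPa.

P ≈ 329 kPa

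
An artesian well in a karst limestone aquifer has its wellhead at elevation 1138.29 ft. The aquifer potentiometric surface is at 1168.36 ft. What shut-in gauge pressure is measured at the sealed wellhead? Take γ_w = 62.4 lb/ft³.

Head above the cap: Δh = 1168.36 − 1138.29 = 30.07 ft.
P = γΔh/144 = 62.4 × 30.07 / 144 = 13.0 psi.

P ≈ 13.0 psi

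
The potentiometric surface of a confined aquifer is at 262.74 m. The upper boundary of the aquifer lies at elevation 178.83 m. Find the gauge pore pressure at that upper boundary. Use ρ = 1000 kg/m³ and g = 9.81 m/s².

P ≈ 823 kPa

Pressure head at the aquifer top: ψ = h − z = 262.74 − 178.83 = 83.91 m.
P = ρgψ = 1000 × 9.81 × 83.91 = 823157 Pa ≈ 823 kPa.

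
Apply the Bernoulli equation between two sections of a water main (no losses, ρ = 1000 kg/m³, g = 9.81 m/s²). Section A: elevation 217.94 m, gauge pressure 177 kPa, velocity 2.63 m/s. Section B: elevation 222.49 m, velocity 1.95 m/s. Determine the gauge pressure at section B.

P₂ ≈ 134 kPa

Pressure head at A: ψ₁ = P₁/(ρg) = 177×1000 / (1000 × 9.81) = 18.04 m.
Velocity heads: v₁²/2g = 2.63²/19.62 = 0.353 m; v₂²/2g = 1.95²/19.62 = 0.194 m.
Total head H = z₁ + ψ₁ + v₁²/2g = 217.94 + 18.04 + 0.353 = 236.33 m.
ψ₂ = H − z₂ − v₂²/2g = 236.33 − 222.49 − 0.194 = 13.65 m.
P₂ = ρgψ₂ = 1000 × 9.81 × 13.65 ≈ 134 kPa.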